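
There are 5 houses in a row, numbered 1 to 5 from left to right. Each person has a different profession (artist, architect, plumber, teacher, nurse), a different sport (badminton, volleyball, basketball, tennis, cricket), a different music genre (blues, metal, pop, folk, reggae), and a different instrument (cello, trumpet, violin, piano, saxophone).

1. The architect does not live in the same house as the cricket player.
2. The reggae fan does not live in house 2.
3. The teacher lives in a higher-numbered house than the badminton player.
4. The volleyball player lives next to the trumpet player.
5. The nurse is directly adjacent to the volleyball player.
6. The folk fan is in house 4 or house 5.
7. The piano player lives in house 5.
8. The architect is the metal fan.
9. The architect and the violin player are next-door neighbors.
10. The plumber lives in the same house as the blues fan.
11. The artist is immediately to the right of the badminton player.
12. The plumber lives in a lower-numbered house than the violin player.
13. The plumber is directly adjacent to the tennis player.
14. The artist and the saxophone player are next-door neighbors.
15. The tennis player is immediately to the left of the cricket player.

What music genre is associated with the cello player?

The piano player is in house 5 (clue 7).
The folk fan is narrowed to house 4 or 5; consider each.
Placing it in house 5 leads to a contradiction, so it's in house 4.
The plumber is narrowed to house 1 or 2 or 3; consider each.
Placing it in house 2 and house 3 leads to a contradiction, so it's in house 1.
By clue 10, the blues fan is in house 1.
Clue 13 places the tennis player in house 2.
By clue 15, the cricket player is in house 3.
The architect is narrowed to house 2 or 5; consider each.
Placing it in house 2 leads to a contradiction, so it's in house 5.
By clue 8, the metal fan is in house 5.
From clue 9, the violin player must be in house 4.
House 2's music genre must be pop (nothing else left).
House 3 music genre: only reggae fits.
By clue 3, the badminton player is in house 1.
That leaves artist as the profession for house 2.
The only profession still possible for house 3 is nurse.
So house 4 gets teacher for profession.
House 4's sport must be volleyball (nothing else left).
The only sport still possible for house 5 is basketball.
By clue 4, the trumpet player is in house 3.
That leaves saxophone as the instrument for house 1.
House 2 instrument: only cello fits.
So: house 1 = plumber/badminton/blues/saxophone, house 2 = artist/tennis/pop/cello, house 3 = nurse/cricket/reggae/trumpet, house 4 = teacher/volleyball/folk/violin, house 5 = architect/basketball/metal/piano.

pop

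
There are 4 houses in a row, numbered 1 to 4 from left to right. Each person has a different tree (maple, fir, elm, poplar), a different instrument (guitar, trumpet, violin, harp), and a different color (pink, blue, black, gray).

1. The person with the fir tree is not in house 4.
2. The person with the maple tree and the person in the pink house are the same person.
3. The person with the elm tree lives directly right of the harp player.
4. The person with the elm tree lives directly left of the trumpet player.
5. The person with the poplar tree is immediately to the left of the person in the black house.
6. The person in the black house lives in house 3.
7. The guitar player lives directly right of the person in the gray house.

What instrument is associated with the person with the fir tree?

The person in the black house is in house 3 (clue 6).
That leaves maple as the tree for house 4.
From clue 2, the person in the pink house must be in house 4.
From clue 5, the person with the poplar tree must be in house 2.
So house 1 gets fir for tree.
That leaves elm as the tree for house 3.
The harp player is in house 2 (clue 3).
The trumpet player is in house 4 (clue 4).
House 1's instrument must be violin (nothing else left).
House 3 instrument: only guitar fits.
Clue 7: the person in the gray house is in house 2.
So house 1 gets blue for color.
So: house 1 = fir/violin/blue, house 2 = poplar/harp/gray, house 3 = elm/guitar/black, house 4 = maple/trumpet/pink.

violin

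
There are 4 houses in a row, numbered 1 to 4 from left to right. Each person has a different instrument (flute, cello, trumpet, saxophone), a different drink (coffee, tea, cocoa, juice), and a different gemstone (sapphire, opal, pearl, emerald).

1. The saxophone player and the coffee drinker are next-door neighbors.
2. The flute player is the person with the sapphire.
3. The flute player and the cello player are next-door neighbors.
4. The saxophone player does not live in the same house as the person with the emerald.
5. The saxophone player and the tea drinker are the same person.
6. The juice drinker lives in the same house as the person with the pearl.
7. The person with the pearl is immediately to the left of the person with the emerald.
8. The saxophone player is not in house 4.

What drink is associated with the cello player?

The saxophone player is narrowed to house 1 or 2 or 3; consider each.
Placing it in house 2 and house 3 leads to a contradiction, so it's in house 1.
From clue 1, the coffee drinker must be in house 2.
The tea drinker is in house 1 (clue 5).
House 3's drink must be juice (nothing else left).
That leaves cocoa as the drink for house 4.
Clue 6: the person with the pearl is in house 3.
Clue 7: the person with the emerald is in house 4.
The only gemstone still possible for house 1 is opal.
The only gemstone still possible for house 2 is sapphire.
By clue 2, the flute player is in house 2.
By clue 3, the cello player is in house 3.
That leaves trumpet as the instrument for house 4.
So: house 1 = saxophone/tea/opal, house 2 = flute/coffee/sapphire, house 3 = cello/juice/pearl, house 4 = trumpet/cocoa/emerald.

juice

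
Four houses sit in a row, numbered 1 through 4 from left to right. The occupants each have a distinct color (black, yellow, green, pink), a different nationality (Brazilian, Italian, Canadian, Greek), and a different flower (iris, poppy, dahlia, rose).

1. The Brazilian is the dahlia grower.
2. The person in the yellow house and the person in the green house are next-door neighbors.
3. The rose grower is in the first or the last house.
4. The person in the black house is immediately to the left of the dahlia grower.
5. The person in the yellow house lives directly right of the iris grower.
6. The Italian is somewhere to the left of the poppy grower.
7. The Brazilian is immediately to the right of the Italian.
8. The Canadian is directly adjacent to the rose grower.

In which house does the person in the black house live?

The Canadian is narrowed to house 2 or 3; consider each.
Placing it in house 2 leads to a contradiction, so it's in house 3.
Clue 8 places the rose grower in house 4.
The only flower still possible for house 1 is iris.
Clue 1 places the Brazilian in house 2.
Clue 1: the dahlia grower is in house 2.
From clue 4, the person in the black house must be in house 1.
Clue 5: the person in the yellow house is in house 2.
From clue 7, the Italian must be in house 1.
House 4 nationality: only Greek fits.
House 3's flower must be poppy (nothing else left).
Clue 2 places the person in the green house in house 3.
The only color still possible for house 4 is pink.
So: house 1 = black/Italian/iris, house 2 = yellow/Brazilian/dahlia, house 3 = green/Canadian/poppy, house 4 = pink/Greek/rose.

1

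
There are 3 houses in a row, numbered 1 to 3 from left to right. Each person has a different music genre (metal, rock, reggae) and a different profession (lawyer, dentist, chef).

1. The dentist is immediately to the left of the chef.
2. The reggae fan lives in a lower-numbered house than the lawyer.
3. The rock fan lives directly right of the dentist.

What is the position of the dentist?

That leaves dentist as the profession for house 1.
The chef is in house 2 (clue 1).
The rock fan is in house 2 (clue 3).
That leaves reggae as the music genre for house 1.
So house 3 gets metal for music genre.
So house 3 gets lawyer for profession.
So: house 1 = reggae/dentist, house 2 = rock/chef, house 3 = metal/lawyer.

1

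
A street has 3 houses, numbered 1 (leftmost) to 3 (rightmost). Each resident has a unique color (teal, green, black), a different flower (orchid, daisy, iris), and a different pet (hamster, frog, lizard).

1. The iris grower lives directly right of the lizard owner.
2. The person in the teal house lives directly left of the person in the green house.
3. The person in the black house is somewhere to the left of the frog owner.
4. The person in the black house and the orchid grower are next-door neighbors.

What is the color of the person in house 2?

teal

That leaves green as the color for house 3.
The person in the teal house is in house 2 (clue 2).
That leaves black as the color for house 1.
The orchid grower is in house 2 (clue 4).
House 1's flower must be daisy (nothing else left).
The only flower still possible for house 3 is iris.
By clue 1, the lizard owner is in house 2.
House 1's pet must be hamster (nothing else left).
That leaves frog as the pet for house 3.
So: house 1 = black/daisy/hamster, house 2 = teal/orchid/lizard, house 3 = green/iris/frog.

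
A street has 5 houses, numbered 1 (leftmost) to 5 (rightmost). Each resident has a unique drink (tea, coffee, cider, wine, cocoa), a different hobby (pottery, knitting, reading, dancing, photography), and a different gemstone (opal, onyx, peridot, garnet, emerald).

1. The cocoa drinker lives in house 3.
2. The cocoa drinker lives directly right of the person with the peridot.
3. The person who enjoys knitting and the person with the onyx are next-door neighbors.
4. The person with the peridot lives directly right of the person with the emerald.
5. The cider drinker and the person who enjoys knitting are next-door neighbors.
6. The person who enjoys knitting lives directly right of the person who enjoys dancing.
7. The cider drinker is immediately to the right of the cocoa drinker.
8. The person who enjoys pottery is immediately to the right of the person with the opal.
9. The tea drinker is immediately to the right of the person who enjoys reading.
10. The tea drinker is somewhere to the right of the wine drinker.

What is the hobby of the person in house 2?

By clue 1, the cocoa drinker is in house 3.
Clue 2: the person with the peridot is in house 2.
Clue 4: the person with the emerald is in house 1.
The cider drinker is in house 4 (clue 7).
Clue 3: the person with the onyx is in house 4.
That leaves garnet as the gemstone for house 5.
The person who enjoys pottery is in house 4 (clue 8).
House 1's hobby must be reading (nothing else left).
That leaves dancing as the hobby for house 2.
The only gemstone still possible for house 3 is opal.
Clue 6: the person who enjoys knitting is in house 3.
From clue 9, the tea drinker must be in house 2.
By clue 10, the wine drinker is in house 1.
That leaves coffee as the drink for house 5.
The only hobby still possible for house 5 is photography.
So: house 1 = wine/reading/emerald, house 2 = tea/dancing/peridot, house 3 = cocoa/knitting/opal, house 4 = cider/pottery/onyx, house 5 = coffee/photography/garnet.

dancing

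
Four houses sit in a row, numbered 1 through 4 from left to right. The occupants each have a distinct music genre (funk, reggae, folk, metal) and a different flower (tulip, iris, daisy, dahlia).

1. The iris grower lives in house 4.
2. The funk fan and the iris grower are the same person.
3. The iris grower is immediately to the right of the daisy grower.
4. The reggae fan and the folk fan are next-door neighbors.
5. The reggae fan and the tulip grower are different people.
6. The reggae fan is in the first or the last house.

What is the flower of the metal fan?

Clue 1 places the iris grower in house 4.
From clue 2, the funk fan must be in house 4.
Clue 3: the daisy grower is in house 3.
House 1 music genre: only reggae fits.
From clue 4, the folk fan must be in house 2.
The tulip grower is in house 2 (clue 5).
House 3's music genre must be metal (nothing else left).
House 1's flower must be dahlia (nothing else left).
So: house 1 = reggae/dahlia, house 2 = folk/tulip, house 3 = metal/daisy, house 4 = funk/iris.

daisy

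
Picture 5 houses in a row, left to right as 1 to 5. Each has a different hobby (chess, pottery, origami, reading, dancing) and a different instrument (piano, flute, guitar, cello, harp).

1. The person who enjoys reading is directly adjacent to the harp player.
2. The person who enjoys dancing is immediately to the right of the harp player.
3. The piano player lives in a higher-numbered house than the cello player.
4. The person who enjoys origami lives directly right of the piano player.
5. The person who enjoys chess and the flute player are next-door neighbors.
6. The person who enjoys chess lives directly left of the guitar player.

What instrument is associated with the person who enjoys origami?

guitar

The person who enjoys origami is narrowed to house 3 or 4 or 5; consider each.
Placing it in house 3 and house 4 leads to a contradiction, so it's in house 5.
Clue 4 places the piano player in house 4.
The person who enjoys chess is narrowed to house 1 or 2 or 4; consider each.
Placing it in house 1 and house 2 leads to a contradiction, so it's in house 4.
The guitar player is in house 5 (clue 6).
House 3's instrument must be flute (nothing else left).
The person who enjoys dancing is narrowed to house 2 or 3; consider each.
Placing it in house 2 leads to a contradiction, so it's in house 3.
From clue 2, the harp player must be in house 2.
House 1 instrument: only cello fits.
By clue 1, the person who enjoys reading is in house 1.
House 2 hobby: only pottery fits.
So: house 1 = reading/cello, house 2 = pottery/harp, house 3 = dancing/flute, house 4 = chess/piano, house 5 = origami/guitar.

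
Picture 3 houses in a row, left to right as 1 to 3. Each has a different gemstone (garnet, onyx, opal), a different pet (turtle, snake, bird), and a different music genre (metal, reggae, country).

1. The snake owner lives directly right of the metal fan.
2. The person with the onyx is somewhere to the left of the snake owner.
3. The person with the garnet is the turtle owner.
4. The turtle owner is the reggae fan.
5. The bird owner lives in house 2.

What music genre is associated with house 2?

Clue 5 places the bird owner in house 2.
House 1's pet must be turtle (nothing else left).
House 3 pet: only snake fits.
Clue 1: the metal fan is in house 2.
Clue 3 places the person with the garnet in house 1.
The reggae fan is in house 1 (clue 4).
The only gemstone still possible for house 2 is onyx.
House 3 gemstone: only opal fits.
House 3 music genre: only country fits.
So: house 1 = garnet/turtle/reggae, house 2 = onyx/bird/metal, house 3 = opal/snake/country.

metal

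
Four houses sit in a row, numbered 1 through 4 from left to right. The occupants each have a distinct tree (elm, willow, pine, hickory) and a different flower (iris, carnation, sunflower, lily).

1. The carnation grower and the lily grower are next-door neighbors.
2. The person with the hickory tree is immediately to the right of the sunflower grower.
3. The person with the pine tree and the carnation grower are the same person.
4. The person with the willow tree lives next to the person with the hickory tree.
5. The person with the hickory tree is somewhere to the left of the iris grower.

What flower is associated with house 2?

lily

The person with the hickory tree is narrowed to house 2 or 3; consider each.
Placing it in house 3 leads to a contradiction, so it's in house 2.
The sunflower grower is in house 1 (clue 2).
That leaves lily as the flower for house 2.
Clue 1: the carnation grower is in house 3.
The person with the pine tree is in house 3 (clue 3).
The only tree still possible for house 4 is elm.
The only flower still possible for house 4 is iris.
House 1 tree: only willow fits.
So: house 1 = willow/sunflower, house 2 = hickory/lily, house 3 = pine/carnation, house 4 = elm/iris.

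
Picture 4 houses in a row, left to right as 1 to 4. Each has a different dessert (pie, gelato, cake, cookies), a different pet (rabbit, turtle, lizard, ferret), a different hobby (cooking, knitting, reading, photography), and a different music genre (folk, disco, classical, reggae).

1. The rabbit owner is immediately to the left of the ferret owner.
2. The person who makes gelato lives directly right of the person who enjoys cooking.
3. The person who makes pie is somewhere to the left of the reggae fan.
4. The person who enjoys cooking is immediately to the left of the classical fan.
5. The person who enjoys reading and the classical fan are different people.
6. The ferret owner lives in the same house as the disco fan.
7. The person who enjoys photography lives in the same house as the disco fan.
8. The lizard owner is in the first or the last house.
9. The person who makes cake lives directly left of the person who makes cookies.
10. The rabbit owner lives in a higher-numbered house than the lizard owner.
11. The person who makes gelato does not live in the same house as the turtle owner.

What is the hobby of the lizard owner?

From clue 10, the lizard owner must be in house 1.
That leaves folk as the music genre for house 1.
The ferret owner is narrowed to house 3 or 4; consider each.
Placing it in house 4 leads to a contradiction, so it's in house 3.
From clue 1, the rabbit owner must be in house 2.
Clue 6: the disco fan is in house 3.
The person who enjoys photography is in house 3 (clue 7).
That leaves turtle as the pet for house 4.
By clue 4, the person who enjoys cooking is in house 1.
The classical fan is in house 2 (clue 4).
House 4 dessert: only cookies fits.
That leaves knitting as the hobby for house 2.
House 4 hobby: only reading fits.
The only music genre still possible for house 4 is reggae.
From clue 2, the person who makes gelato must be in house 2.
Clue 9: the person who makes cake is in house 3.
That leaves pie as the dessert for house 1.
So: house 1 = pie/lizard/cooking/folk, house 2 = gelato/rabbit/knitting/classical, house 3 = cake/ferret/photography/disco, house 4 = cookies/turtle/reading/reggae.

cooking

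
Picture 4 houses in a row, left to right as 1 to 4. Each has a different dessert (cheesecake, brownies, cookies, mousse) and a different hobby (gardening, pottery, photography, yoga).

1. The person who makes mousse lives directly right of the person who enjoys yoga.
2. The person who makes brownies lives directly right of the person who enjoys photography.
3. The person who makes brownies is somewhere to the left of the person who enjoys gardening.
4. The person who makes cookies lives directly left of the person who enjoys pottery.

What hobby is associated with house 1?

photography

The person who makes brownies is narrowed to house 2 or 3; consider each.
Placing it in house 3 leads to a contradiction, so it's in house 2.
Clue 2: the person who enjoys photography is in house 1.
The person who makes cookies is narrowed to house 1 or 3; consider each.
Placing it in house 3 leads to a contradiction, so it's in house 1.
Clue 4: the person who enjoys pottery is in house 2.
So house 3 gets yoga for hobby.
The only hobby still possible for house 4 is gardening.
By clue 1, the person who makes mousse is in house 4.
House 3's dessert must be cheesecake (nothing else left).
So: house 1 = cookies/photography, house 2 = brownies/pottery, house 3 = cheesecake/yoga, house 4 = mousse/gardening.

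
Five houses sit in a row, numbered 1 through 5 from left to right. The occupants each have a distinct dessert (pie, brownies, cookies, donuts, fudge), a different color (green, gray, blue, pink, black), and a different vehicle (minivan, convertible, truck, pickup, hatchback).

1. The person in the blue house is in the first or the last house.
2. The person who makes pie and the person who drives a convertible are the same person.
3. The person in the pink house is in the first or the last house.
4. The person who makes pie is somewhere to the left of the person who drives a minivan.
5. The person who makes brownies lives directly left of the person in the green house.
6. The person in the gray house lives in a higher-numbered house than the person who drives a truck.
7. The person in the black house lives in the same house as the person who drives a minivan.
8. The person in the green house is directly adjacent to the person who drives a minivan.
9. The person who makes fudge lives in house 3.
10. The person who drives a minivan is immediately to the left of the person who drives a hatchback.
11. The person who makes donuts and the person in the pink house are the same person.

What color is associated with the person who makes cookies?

The person who makes fudge is in house 3 (clue 9).
The person who makes donuts is narrowed to house 1 or 5; consider each.
Placing it in house 1 leads to a contradiction, so it's in house 5.
From clue 11, the person in the pink house must be in house 5.
So house 1 gets blue for color.
The only dessert still possible for house 4 is cookies.
The person who makes brownies is narrowed to house 1 or 2; consider each.
Placing it in house 2 leads to a contradiction, so it's in house 1.
The person in the green house is in house 2 (clue 5).
Clue 8: the person who drives a minivan is in house 3.
Clue 10: the person who drives a hatchback is in house 4.
That leaves pie as the dessert for house 2.
House 5's vehicle must be pickup (nothing else left).
Clue 2 places the person who drives a convertible in house 2.
From clue 7, the person in the black house must be in house 3.
House 4 color: only gray fits.
House 1's vehicle must be truck (nothing else left).
So: house 1 = brownies/blue/truck, house 2 = pie/green/convertible, house 3 = fudge/black/minivan, house 4 = cookies/gray/hatchback, house 5 = donuts/pink/pickup.

gray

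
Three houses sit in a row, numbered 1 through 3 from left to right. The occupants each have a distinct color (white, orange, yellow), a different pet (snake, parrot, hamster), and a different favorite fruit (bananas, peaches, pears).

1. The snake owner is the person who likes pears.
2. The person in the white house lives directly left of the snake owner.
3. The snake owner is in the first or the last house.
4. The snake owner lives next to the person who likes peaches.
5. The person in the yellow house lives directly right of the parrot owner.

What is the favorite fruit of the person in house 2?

peaches

The snake owner is in house 3 (clue 3).
Clue 4 places the person who likes peaches in house 2.
From clue 1, the person who likes pears must be in house 3.
The person in the white house is in house 2 (clue 2).
House 1 color: only orange fits.
House 3's color must be yellow (nothing else left).
House 1's favorite fruit must be bananas (nothing else left).
By clue 5, the parrot owner is in house 2.
The only pet still possible for house 1 is hamster.
So: house 1 = orange/hamster/bananas, house 2 = white/parrot/peaches, house 3 = yellow/snake/pears.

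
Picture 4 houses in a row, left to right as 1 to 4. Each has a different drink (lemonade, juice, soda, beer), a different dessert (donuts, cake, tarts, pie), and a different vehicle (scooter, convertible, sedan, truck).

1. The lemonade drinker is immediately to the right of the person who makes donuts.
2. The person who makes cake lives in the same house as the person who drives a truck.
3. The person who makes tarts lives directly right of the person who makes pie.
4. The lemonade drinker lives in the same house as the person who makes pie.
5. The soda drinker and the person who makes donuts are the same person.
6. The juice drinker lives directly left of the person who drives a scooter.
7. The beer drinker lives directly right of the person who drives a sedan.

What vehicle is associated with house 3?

House 4 drink: only beer fits.
The person who drives a sedan is in house 3 (clue 7).
The juice drinker is narrowed to house 1 or 3; consider each.
Placing it in house 3 leads to a contradiction, so it's in house 1.
By clue 6, the person who drives a scooter is in house 2.
House 2's drink must be soda (nothing else left).
House 3's drink must be lemonade (nothing else left).
The person who makes donuts is in house 2 (clue 1).
Clue 4: the person who makes pie is in house 3.
House 1's dessert must be cake (nothing else left).
House 4's dessert must be tarts (nothing else left).
Clue 2 places the person who drives a truck in house 1.
So house 4 gets convertible for vehicle.
So: house 1 = juice/cake/truck, house 2 = soda/donuts/scooter, house 3 = lemonade/pie/sedan, house 4 = beer/tarts/convertible.

sedan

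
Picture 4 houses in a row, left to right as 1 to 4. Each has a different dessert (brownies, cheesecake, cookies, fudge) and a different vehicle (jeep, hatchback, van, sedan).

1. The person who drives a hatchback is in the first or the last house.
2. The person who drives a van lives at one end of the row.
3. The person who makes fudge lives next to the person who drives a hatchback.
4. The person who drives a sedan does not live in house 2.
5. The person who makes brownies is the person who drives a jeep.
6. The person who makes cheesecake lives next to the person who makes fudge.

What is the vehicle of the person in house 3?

That leaves jeep as the vehicle for house 2.
So house 3 gets sedan for vehicle.
By clue 5, the person who makes brownies is in house 2.
The only dessert still possible for house 3 is fudge.
From clue 3, the person who drives a hatchback must be in house 4.
From clue 6, the person who makes cheesecake must be in house 4.
So house 1 gets cookies for dessert.
House 1 vehicle: only van fits.
So: house 1 = cookies/van, house 2 = brownies/jeep, house 3 = fudge/sedan, house 4 = cheesecake/hatchback.

sedan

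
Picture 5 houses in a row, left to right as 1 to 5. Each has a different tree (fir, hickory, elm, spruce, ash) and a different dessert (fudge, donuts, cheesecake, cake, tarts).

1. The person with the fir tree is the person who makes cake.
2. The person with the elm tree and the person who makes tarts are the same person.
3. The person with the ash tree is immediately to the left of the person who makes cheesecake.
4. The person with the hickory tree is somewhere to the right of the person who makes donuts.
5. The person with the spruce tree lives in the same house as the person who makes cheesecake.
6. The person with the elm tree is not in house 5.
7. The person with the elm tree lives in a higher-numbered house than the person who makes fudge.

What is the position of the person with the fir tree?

5

The person with the elm tree is narrowed to house 2 or 3 or 4; consider each.
Placing it in house 2 and house 3 leads to a contradiction, so it's in house 4.
Clue 2 places the person who makes tarts in house 4.
That leaves cake as the dessert for house 5.
Clue 1: the person with the fir tree is in house 5.
So house 1 gets ash for tree.
Clue 3: the person who makes cheesecake is in house 2.
Clue 5: the person with the spruce tree is in house 2.
House 3's tree must be hickory (nothing else left).
House 3 dessert: only fudge fits.
So house 1 gets donuts for dessert.
So: house 1 = ash/donuts, house 2 = spruce/cheesecake, house 3 = hickory/fudge, house 4 = elm/tarts, house 5 = fir/cake.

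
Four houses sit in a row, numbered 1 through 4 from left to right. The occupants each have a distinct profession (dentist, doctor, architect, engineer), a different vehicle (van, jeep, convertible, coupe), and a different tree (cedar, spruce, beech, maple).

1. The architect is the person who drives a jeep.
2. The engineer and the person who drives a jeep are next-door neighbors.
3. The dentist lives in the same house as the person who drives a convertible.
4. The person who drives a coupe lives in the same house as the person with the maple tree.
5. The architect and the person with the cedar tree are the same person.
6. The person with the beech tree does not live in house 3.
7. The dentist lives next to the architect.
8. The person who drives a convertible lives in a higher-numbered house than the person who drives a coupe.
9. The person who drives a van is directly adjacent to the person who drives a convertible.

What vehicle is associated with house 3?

The dentist is narrowed to house 2 or 3 or 4; consider each.
Placing it in house 2 and house 4 leads to a contradiction, so it's in house 3.
Clue 3 places the person who drives a convertible in house 3.
The engineer is in house 1 (clue 2).
By clue 2, the person who drives a jeep is in house 2.
House 1's vehicle must be coupe (nothing else left).
That leaves van as the vehicle for house 4.
House 3's tree must be spruce (nothing else left).
Clue 1: the architect is in house 2.
From clue 4, the person with the maple tree must be in house 1.
The person with the cedar tree is in house 2 (clue 5).
House 4 profession: only doctor fits.
That leaves beech as the tree for house 4.
So: house 1 = engineer/coupe/maple, house 2 = architect/jeep/cedar, house 3 = dentist/convertible/spruce, house 4 = doctor/van/beech.

convertible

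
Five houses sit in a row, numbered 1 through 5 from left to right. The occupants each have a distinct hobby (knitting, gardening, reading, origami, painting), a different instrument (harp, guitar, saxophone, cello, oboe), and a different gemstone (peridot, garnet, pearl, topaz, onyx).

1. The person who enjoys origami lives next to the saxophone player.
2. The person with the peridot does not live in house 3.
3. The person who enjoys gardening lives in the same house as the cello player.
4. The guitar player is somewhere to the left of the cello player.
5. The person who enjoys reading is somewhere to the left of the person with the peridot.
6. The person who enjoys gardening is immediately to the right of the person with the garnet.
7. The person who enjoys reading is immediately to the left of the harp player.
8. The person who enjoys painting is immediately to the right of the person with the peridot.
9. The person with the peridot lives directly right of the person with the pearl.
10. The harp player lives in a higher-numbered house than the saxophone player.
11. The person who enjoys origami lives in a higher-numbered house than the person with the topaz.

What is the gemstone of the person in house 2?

The only gemstone still possible for house 5 is onyx.
The person who enjoys painting is narrowed to house 3 or 5; consider each.
Placing it in house 3 leads to a contradiction, so it's in house 5.
From clue 8, the person with the peridot must be in house 4.
Clue 9: the person with the pearl is in house 3.
House 5 instrument: only oboe fits.
So house 4 gets harp for instrument.
From clue 7, the person who enjoys reading must be in house 3.
House 1's hobby must be knitting (nothing else left).
House 4's hobby must be origami (nothing else left).
The saxophone player is in house 3 (clue 1).
The cello player is in house 2 (clue 3).
Clue 4: the guitar player is in house 1.
Clue 6: the person with the garnet is in house 1.
The only hobby still possible for house 2 is gardening.
House 2 gemstone: only topaz fits.
So: house 1 = knitting/guitar/garnet, house 2 = gardening/cello/topaz, house 3 = reading/saxophone/pearl, house 4 = origami/harp/peridot, house 5 = painting/oboe/onyx.

topaz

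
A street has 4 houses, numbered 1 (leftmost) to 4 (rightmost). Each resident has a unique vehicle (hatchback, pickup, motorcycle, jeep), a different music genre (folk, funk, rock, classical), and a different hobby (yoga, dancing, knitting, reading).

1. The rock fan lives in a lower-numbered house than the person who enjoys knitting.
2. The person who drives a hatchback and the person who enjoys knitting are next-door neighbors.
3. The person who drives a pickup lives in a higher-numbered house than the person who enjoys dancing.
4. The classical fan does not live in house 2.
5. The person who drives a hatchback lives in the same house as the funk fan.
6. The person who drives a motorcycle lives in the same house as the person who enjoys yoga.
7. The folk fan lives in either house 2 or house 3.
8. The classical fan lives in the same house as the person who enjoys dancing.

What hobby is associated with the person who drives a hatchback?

reading

House 4's music genre must be funk (nothing else left).
From clue 5, the person who drives a hatchback must be in house 4.
Clue 2: the person who enjoys knitting is in house 3.
Clue 3 places the person who enjoys dancing in house 1.
From clue 8, the classical fan must be in house 1.
That leaves reading as the hobby for house 4.
The rock fan is in house 2 (clue 1).
Clue 6 places the person who drives a motorcycle in house 2.
House 1's vehicle must be jeep (nothing else left).
House 3 vehicle: only pickup fits.
That leaves folk as the music genre for house 3.
The only hobby still possible for house 2 is yoga.
So: house 1 = jeep/classical/dancing, house 2 = motorcycle/rock/yoga, house 3 = pickup/folk/knitting, house 4 = hatchback/funk/reading.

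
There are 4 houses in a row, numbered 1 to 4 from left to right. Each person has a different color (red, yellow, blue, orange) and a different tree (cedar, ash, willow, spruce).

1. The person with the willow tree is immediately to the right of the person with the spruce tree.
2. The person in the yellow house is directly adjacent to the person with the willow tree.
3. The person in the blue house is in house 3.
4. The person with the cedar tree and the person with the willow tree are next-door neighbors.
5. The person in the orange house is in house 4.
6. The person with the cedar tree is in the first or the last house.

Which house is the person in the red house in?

From clue 3, the person in the blue house must be in house 3.
From clue 5, the person in the orange house must be in house 4.
The person in the red house is narrowed to house 1 or 2; consider each.
Placing it in house 2 leads to a contradiction, so it's in house 1.
House 2's color must be yellow (nothing else left).
Clue 2: the person with the willow tree is in house 3.
Clue 4: the person with the cedar tree is in house 4.
From clue 1, the person with the spruce tree must be in house 2.
The only tree still possible for house 1 is ash.
So: house 1 = red/ash, house 2 = yellow/spruce, house 3 = blue/willow, house 4 = orange/cedar.

1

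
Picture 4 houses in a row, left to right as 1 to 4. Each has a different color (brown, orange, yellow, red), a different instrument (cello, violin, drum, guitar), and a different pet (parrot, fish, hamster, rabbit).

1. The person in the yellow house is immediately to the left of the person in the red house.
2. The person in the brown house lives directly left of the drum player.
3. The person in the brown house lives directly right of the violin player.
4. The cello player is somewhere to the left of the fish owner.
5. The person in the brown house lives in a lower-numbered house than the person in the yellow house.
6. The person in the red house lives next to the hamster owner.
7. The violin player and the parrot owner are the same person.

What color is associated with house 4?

Clue 5: the person in the brown house is in house 2.
Clue 5 places the person in the yellow house in house 3.
The only color still possible for house 1 is orange.
That leaves red as the color for house 4.
The drum player is in house 3 (clue 2).
From clue 3, the violin player must be in house 1.
The hamster owner is in house 3 (clue 6).
Clue 7 places the parrot owner in house 1.
So house 4 gets guitar for instrument.
Clue 4: the fish owner is in house 4.
The only instrument still possible for house 2 is cello.
House 2's pet must be rabbit (nothing else left).
So: house 1 = orange/violin/parrot, house 2 = brown/cello/rabbit, house 3 = yellow/drum/hamster, house 4 = red/guitar/fish.

red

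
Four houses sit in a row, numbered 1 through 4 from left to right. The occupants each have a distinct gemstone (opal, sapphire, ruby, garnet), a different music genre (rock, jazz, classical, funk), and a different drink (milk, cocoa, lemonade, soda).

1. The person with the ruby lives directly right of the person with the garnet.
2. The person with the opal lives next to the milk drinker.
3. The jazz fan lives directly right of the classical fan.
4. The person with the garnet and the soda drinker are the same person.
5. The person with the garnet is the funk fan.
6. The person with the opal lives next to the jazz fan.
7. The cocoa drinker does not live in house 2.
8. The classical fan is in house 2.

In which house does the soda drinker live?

1

By clue 8, the classical fan is in house 2.
By clue 3, the jazz fan is in house 3.
House 1's music genre must be funk (nothing else left).
House 4's music genre must be rock (nothing else left).
Clue 5: the person with the garnet is in house 1.
The only gemstone still possible for house 3 is sapphire.
The only drink still possible for house 2 is lemonade.
House 4 drink: only cocoa fits.
By clue 1, the person with the ruby is in house 2.
The soda drinker is in house 1 (clue 4).
So house 4 gets opal for gemstone.
House 3's drink must be milk (nothing else left).
So: house 1 = garnet/funk/soda, house 2 = ruby/classical/lemonade, house 3 = sapphire/jazz/milk, house 4 = opal/rock/cocoa.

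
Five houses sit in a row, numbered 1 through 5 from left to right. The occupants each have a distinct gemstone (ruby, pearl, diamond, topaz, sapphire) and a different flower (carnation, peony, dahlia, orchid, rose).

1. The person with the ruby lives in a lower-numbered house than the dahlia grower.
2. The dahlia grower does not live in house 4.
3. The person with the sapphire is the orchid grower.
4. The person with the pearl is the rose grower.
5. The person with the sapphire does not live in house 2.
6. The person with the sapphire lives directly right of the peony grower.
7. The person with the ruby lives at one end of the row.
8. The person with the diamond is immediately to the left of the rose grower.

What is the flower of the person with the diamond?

dahlia

Clue 7: the person with the ruby is in house 1.
House 1's flower must be carnation (nothing else left).
The person with the diamond is narrowed to house 2 or 3 or 4; consider each.
Placing it in house 3 and house 4 leads to a contradiction, so it's in house 2.
From clue 8, the rose grower must be in house 3.
Clue 4 places the person with the pearl in house 3.
The person with the sapphire is in house 5 (clue 6).
From clue 6, the peony grower must be in house 4.
So house 4 gets topaz for gemstone.
So house 2 gets dahlia for flower.
The only flower still possible for house 5 is orchid.
So: house 1 = ruby/carnation, house 2 = diamond/dahlia, house 3 = pearl/rose, house 4 = topaz/peony, house 5 = sapphire/orchid.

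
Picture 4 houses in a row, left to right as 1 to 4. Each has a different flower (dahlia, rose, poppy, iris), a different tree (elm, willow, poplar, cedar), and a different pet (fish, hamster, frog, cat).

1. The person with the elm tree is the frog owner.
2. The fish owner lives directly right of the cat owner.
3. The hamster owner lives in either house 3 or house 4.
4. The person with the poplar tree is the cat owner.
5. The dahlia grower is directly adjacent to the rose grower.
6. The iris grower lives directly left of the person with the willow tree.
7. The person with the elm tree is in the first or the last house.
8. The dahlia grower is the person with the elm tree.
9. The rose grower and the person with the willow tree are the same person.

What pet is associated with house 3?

hamster

The dahlia grower is narrowed to house 1 or 4; consider each.
Placing it in house 1 leads to a contradiction, so it's in house 4.
By clue 5, the rose grower is in house 3.
From clue 8, the person with the elm tree must be in house 4.
Clue 9 places the person with the willow tree in house 3.
The frog owner is in house 4 (clue 1).
By clue 6, the iris grower is in house 2.
The only flower still possible for house 1 is poppy.
House 1's pet must be cat (nothing else left).
That leaves fish as the pet for house 2.
That leaves hamster as the pet for house 3.
Clue 4 places the person with the poplar tree in house 1.
House 2's tree must be cedar (nothing else left).
So: house 1 = poppy/poplar/cat, house 2 = iris/cedar/fish, house 3 = rose/willow/hamster, house 4 = dahlia/elm/frog.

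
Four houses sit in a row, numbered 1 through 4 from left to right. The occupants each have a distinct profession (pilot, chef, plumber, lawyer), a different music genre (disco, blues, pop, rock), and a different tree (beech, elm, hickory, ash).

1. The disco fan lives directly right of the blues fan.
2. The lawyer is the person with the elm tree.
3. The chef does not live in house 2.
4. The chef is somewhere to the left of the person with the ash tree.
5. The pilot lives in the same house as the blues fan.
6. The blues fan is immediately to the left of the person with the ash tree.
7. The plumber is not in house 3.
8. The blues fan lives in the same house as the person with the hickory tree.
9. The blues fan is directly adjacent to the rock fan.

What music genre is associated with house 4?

The chef is narrowed to house 1 or 3; consider each.
Placing it in house 3 leads to a contradiction, so it's in house 1.
House 1's tree must be beech (nothing else left).
The pilot is narrowed to house 2 or 3; consider each.
Placing it in house 2 leads to a contradiction, so it's in house 3.
By clue 5, the blues fan is in house 3.
From clue 6, the person with the ash tree must be in house 4.
Clue 8: the person with the hickory tree is in house 3.
The only music genre still possible for house 1 is pop.
The only music genre still possible for house 2 is rock.
That leaves disco as the music genre for house 4.
House 2 tree: only elm fits.
Clue 2: the lawyer is in house 2.
House 4's profession must be plumber (nothing else left).
So: house 1 = chef/pop/beech, house 2 = lawyer/rock/elm, house 3 = pilot/blues/hickory, house 4 = plumber/disco/ash.

disco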